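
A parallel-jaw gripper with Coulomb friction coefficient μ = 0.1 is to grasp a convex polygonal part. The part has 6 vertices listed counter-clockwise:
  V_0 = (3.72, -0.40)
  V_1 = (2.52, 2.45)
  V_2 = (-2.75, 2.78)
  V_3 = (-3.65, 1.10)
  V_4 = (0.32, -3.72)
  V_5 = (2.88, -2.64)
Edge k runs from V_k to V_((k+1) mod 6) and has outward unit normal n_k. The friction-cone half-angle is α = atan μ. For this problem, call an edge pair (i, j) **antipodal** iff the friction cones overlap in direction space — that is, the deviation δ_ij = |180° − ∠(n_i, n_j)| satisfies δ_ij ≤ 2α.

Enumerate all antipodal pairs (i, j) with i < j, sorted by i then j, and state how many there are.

count = 1; pairs: (2,5)

α = atan 0.1 = 5.71°;  2α = 11.42°
n_0 = (+0.9216, +0.3881)
n_1 = (+0.0625, +0.9980)
n_2 = (-0.8815, +0.4722)
n_3 = (-0.7719, -0.6358)
n_4 = (+0.3887, -0.9214)
n_5 = (+0.9363, -0.3511)
  (0,1): δ = 116.42°  ·
  (0,2): δ = 51.01°  ·
  (0,3): δ = 16.64°  ·
  (0,4): δ = 90.04°  ·
  (0,5): δ = 136.61°  ·
  (1,2): δ = 114.60°  ·
  (1,3): δ = 46.94°  ·
  (1,4): δ = 26.46°  ·
  (1,5): δ = 73.03°  ·
  (2,3): δ = 112.34°  ·
  (2,4): δ = 38.95°  ·
  (2,5): δ = 7.62°  ✓
  (3,4): δ = 106.60°  ·
  (3,5): δ = 60.03°  ·
  (4,5): δ = 133.43°  ·
antipodal pairs: 1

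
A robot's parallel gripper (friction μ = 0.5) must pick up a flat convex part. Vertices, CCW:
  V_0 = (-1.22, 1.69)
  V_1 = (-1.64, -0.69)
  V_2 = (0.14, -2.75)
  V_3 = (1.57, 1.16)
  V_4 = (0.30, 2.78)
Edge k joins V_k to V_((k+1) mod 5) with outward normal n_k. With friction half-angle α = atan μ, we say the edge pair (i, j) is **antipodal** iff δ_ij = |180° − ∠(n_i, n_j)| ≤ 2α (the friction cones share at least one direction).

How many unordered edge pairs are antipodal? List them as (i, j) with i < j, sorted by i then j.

α = atan 0.5 = 26.57°;  2α = 53.13°
n_0 = (-0.9848, +0.1738)
n_1 = (-0.7567, -0.6538)
n_2 = (+0.9392, -0.3435)
n_3 = (+0.7870, +0.6170)
n_4 = (-0.5828, +0.8126)
  (0,1): δ = 129.16°  ·
  (0,2): δ = 10.08°  ✓
  (0,3): δ = 48.10°  ✓
  (0,4): δ = 135.65°  ·
  (1,2): δ = 60.92°  ·
  (1,3): δ = 2.73°  ✓
  (1,4): δ = 84.81°  ·
  (2,3): δ = 121.82°  ·
  (2,4): δ = 34.27°  ✓
  (3,4): δ = 92.45°  ·
antipodal pairs: 4

count = 4; pairs: (0,2), (0,3), (1,3), (2,4)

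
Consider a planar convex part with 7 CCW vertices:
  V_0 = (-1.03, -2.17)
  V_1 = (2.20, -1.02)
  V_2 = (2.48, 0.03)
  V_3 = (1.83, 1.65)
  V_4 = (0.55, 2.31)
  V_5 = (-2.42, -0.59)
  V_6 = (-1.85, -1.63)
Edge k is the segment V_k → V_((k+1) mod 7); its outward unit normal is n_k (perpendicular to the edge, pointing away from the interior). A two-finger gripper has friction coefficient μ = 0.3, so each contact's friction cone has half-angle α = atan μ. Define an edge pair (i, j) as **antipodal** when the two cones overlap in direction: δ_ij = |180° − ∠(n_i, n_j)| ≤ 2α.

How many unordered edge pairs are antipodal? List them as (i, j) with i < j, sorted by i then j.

α = atan 0.3 = 16.70°;  2α = 33.40°
n_0 = (+0.3354, -0.9421)
n_1 = (+0.9662, -0.2577)
n_2 = (+0.9281, +0.3724)
n_3 = (+0.4583, +0.8888)
n_4 = (-0.6986, +0.7155)
n_5 = (-0.8769, -0.4806)
n_6 = (-0.5500, -0.8352)
  (0,1): δ = 124.53°  ·
  (0,2): δ = 87.74°  ·
  (0,3): δ = 46.87°  ·
  (0,4): δ = 24.72°  ✓
  (0,5): δ = 99.13°  ·
  (0,6): δ = 127.04°  ·
  (1,2): δ = 143.21°  ·
  (1,3): δ = 102.35°  ·
  (1,4): δ = 30.75°  ✓
  (1,5): δ = 43.66°  ·
  (1,6): δ = 71.57°  ·
  (2,3): δ = 139.14°  ·
  (2,4): δ = 67.55°  ·
  (2,5): δ = 6.86°  ✓
  (2,6): δ = 34.77°  ·
  (3,4): δ = 108.41°  ·
  (3,5): δ = 34.00°  ·
  (3,6): δ = 6.09°  ✓
  (4,5): δ = 105.59°  ·
  (4,6): δ = 77.68°  ·
  (5,6): δ = 152.09°  ·
antipodal pairs: 4

count = 4; pairs: (0,4), (1,4), (2,5), (3,6)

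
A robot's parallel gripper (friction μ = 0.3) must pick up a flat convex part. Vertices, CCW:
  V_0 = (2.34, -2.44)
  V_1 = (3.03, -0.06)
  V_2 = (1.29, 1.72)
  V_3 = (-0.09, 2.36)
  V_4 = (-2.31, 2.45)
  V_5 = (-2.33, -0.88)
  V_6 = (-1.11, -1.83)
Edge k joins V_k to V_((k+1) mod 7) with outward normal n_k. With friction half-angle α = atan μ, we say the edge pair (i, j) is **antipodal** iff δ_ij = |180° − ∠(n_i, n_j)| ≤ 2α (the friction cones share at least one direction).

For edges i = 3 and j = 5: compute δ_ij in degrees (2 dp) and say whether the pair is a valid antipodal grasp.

δ = 35.59°, invalid

α = atan 0.3 = 16.70°;  2α = 33.40°
edge 3: e_3 = (-2.22, +0.09);  n_3 = (+0.0405, +0.9992)
edge 5: e_5 = (+1.22, -0.95);  n_5 = (-0.6144, -0.7890)
∠(n_3, n_5) = 144.41°
δ = |180° − 144.41°| = 35.59°
35.59° > 2α = 33.40°  →  invalid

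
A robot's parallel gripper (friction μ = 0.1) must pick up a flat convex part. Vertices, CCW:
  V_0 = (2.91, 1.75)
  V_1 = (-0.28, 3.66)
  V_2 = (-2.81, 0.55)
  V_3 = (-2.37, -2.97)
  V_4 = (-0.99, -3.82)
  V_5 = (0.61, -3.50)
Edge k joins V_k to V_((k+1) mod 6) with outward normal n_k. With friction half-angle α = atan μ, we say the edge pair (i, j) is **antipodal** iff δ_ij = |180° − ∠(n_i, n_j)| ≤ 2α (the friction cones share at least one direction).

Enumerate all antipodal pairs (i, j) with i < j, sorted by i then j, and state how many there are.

α = atan 0.1 = 5.71°;  2α = 11.42°
n_0 = (+0.5137, +0.8580)
n_1 = (-0.7757, +0.6311)
n_2 = (-0.9923, -0.1240)
n_3 = (-0.5244, -0.8514)
n_4 = (+0.1961, -0.9806)
n_5 = (+0.9160, -0.4013)
  (0,1): δ = 98.22°  ·
  (0,2): δ = 51.96°  ·
  (0,3): δ = 0.72°  ✓
  (0,4): δ = 42.22°  ·
  (0,5): δ = 97.25°  ·
  (1,2): δ = 133.75°  ·
  (1,3): δ = 82.50°  ·
  (1,4): δ = 39.56°  ·
  (1,5): δ = 15.47°  ·
  (2,3): δ = 128.76°  ·
  (2,4): δ = 85.82°  ·
  (2,5): δ = 30.78°  ·
  (3,4): δ = 137.06°  ·
  (3,5): δ = 82.03°  ·
  (4,5): δ = 124.97°  ·
antipodal pairs: 1

count = 1; pairs: (0,3)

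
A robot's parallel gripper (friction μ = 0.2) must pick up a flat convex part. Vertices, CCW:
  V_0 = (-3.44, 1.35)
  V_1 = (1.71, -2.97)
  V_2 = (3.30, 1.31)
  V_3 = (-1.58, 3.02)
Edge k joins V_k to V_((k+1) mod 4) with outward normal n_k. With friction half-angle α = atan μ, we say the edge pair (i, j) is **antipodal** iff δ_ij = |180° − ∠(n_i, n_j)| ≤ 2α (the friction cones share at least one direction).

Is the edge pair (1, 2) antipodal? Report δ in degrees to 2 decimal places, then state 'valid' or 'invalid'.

δ = 88.93°, invalid

α = atan 0.2 = 11.31°;  2α = 22.62°
edge 1: e_1 = (+1.59, +4.28);  n_1 = (+0.9374, -0.3482)
edge 2: e_2 = (-4.88, +1.71);  n_2 = (+0.3307, +0.9437)
∠(n_1, n_2) = 91.07°
δ = |180° − 91.07°| = 88.93°
88.93° > 2α = 22.62°  →  invalid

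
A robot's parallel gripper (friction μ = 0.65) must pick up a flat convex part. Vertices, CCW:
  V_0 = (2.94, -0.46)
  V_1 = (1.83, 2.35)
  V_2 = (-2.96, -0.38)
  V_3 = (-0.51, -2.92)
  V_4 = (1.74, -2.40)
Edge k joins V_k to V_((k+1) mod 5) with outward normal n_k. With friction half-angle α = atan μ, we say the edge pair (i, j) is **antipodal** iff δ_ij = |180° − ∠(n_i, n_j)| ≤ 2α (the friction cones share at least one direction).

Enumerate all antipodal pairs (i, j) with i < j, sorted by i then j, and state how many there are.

count = 3; pairs: (0,2), (1,3), (1,4)

α = atan 0.65 = 33.02°;  2α = 66.05°
n_0 = (+0.9301, +0.3674)
n_1 = (-0.4952, +0.8688)
n_2 = (-0.7197, -0.6942)
n_3 = (+0.2252, -0.9743)
n_4 = (+0.8505, -0.5261)
  (0,1): δ = 81.87°  ·
  (0,2): δ = 22.41°  ✓
  (0,3): δ = 81.46°  ·
  (0,4): δ = 126.71°  ·
  (1,2): δ = 75.71°  ·
  (1,3): δ = 16.67°  ✓
  (1,4): δ = 28.58°  ✓
  (2,3): δ = 120.95°  ·
  (2,4): δ = 75.71°  ·
  (3,4): δ = 134.75°  ·
antipodal pairs: 3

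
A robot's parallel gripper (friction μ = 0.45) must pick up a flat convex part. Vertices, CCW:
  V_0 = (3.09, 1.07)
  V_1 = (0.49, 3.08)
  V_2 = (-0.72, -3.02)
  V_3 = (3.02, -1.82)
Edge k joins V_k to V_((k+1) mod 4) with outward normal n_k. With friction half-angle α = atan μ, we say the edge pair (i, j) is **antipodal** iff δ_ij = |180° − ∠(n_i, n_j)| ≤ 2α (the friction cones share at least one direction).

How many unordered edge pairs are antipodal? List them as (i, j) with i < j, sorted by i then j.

α = atan 0.45 = 24.23°;  2α = 48.46°
n_0 = (+0.6116, +0.7912)
n_1 = (-0.9809, +0.1946)
n_2 = (+0.3055, -0.9522)
n_3 = (+0.9997, -0.0242)
  (0,1): δ = 63.51°  ·
  (0,2): δ = 55.50°  ·
  (0,3): δ = 126.32°  ·
  (1,2): δ = 60.99°  ·
  (1,3): δ = 9.83°  ✓
  (2,3): δ = 109.18°  ·
antipodal pairs: 1

count = 1; pairs: (1,3)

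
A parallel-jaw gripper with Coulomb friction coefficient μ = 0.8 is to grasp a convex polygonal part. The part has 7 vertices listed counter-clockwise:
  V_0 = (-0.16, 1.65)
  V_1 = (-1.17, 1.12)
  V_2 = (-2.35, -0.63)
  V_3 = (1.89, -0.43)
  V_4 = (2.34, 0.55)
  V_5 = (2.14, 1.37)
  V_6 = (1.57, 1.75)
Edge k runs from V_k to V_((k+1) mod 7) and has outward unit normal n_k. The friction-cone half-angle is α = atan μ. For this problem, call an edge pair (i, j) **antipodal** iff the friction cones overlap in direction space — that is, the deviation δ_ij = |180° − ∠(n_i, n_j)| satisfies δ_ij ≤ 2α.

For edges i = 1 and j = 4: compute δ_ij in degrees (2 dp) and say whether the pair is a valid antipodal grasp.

α = atan 0.8 = 38.66°;  2α = 77.32°
edge 1: e_1 = (-1.18, -1.75);  n_1 = (-0.8291, +0.5591)
edge 4: e_4 = (-0.20, +0.82);  n_4 = (+0.9715, +0.2370)
∠(n_1, n_4) = 132.30°
δ = |180° − 132.30°| = 47.70°
47.70° ≤ 2α = 77.32°  →  valid

δ = 47.70°, valid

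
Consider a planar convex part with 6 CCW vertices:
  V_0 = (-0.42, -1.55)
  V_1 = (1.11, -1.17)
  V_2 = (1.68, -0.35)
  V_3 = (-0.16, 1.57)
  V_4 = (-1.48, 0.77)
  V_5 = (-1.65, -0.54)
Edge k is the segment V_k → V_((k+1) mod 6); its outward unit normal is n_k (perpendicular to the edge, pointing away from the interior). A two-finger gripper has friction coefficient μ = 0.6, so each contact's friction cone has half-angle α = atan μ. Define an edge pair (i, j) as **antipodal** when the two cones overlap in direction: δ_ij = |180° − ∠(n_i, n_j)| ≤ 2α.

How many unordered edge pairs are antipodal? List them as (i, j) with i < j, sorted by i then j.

α = atan 0.6 = 30.96°;  2α = 61.93°
n_0 = (+0.2410, -0.9705)
n_1 = (+0.8211, -0.5708)
n_2 = (+0.7220, +0.6919)
n_3 = (-0.5183, +0.8552)
n_4 = (-0.9917, +0.1287)
n_5 = (-0.6346, -0.7728)
  (0,1): δ = 138.75°  ·
  (0,2): δ = 60.17°  ✓
  (0,3): δ = 17.27°  ✓
  (0,4): δ = 68.66°  ·
  (0,5): δ = 126.66°  ·
  (1,2): δ = 101.41°  ·
  (1,3): δ = 23.98°  ✓
  (1,4): δ = 27.41°  ✓
  (1,5): δ = 85.41°  ·
  (2,3): δ = 102.56°  ·
  (2,4): δ = 51.18°  ✓
  (2,5): δ = 6.83°  ✓
  (3,4): δ = 128.61°  ·
  (3,5): δ = 70.61°  ·
  (4,5): δ = 122.00°  ·
antipodal pairs: 6

count = 6; pairs: (0,2), (0,3), (1,3), (1,4), (2,4), (2,5)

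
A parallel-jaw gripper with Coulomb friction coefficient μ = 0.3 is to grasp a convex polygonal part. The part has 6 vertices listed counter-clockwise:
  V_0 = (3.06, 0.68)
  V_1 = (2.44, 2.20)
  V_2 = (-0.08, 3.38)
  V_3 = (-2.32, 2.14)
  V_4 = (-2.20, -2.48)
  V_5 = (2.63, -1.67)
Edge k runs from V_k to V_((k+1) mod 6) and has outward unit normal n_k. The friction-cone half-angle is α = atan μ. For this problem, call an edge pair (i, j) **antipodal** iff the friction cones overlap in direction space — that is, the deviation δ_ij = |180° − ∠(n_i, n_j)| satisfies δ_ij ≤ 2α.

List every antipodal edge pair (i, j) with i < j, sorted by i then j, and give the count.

α = atan 0.3 = 16.70°;  2α = 33.40°
n_0 = (+0.9259, +0.3777)
n_1 = (+0.4241, +0.9056)
n_2 = (-0.4843, +0.8749)
n_3 = (-0.9997, -0.0260)
n_4 = (+0.1654, -0.9862)
n_5 = (+0.9837, -0.1800)
  (0,1): δ = 137.28°  ·
  (0,2): δ = 83.22°  ·
  (0,3): δ = 20.70°  ✓
  (0,4): δ = 77.33°  ·
  (0,5): δ = 147.44°  ·
  (1,2): δ = 125.94°  ·
  (1,3): δ = 63.42°  ·
  (1,4): δ = 34.61°  ·
  (1,5): δ = 104.72°  ·
  (2,3): δ = 117.48°  ·
  (2,4): δ = 19.45°  ✓
  (2,5): δ = 50.66°  ·
  (3,4): δ = 81.97°  ·
  (3,5): δ = 11.86°  ✓
  (4,5): δ = 109.89°  ·
antipodal pairs: 3

count = 3; pairs: (0,3), (2,4), (3,5)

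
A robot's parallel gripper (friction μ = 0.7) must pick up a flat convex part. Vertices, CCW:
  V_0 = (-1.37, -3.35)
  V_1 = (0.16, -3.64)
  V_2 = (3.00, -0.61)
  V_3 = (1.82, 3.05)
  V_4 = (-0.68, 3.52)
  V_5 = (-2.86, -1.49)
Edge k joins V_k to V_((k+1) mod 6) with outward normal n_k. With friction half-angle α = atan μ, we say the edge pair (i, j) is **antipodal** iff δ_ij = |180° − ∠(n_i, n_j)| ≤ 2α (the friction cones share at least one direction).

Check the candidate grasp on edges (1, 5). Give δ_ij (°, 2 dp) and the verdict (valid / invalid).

δ = 81.84°, invalid

α = atan 0.7 = 34.99°;  2α = 69.98°
edge 1: e_1 = (+2.84, +3.03);  n_1 = (+0.7296, -0.6839)
edge 5: e_5 = (+1.49, -1.86);  n_5 = (-0.7805, -0.6252)
∠(n_1, n_5) = 98.16°
δ = |180° − 98.16°| = 81.84°
81.84° > 2α = 69.98°  →  invalid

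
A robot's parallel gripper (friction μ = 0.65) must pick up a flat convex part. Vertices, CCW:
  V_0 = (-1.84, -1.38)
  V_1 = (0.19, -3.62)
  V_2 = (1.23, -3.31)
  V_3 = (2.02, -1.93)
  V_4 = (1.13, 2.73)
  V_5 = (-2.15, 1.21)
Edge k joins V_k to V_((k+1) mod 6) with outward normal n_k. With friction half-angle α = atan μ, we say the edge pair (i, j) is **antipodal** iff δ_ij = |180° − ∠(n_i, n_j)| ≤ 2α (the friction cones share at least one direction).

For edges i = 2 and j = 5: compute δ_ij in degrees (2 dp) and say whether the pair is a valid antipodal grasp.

α = atan 0.65 = 33.02°;  2α = 66.05°
edge 2: e_2 = (+0.79, +1.38);  n_2 = (+0.8679, -0.4968)
edge 5: e_5 = (+0.31, -2.59);  n_5 = (-0.9929, -0.1188)
∠(n_2, n_5) = 143.39°
δ = |180° − 143.39°| = 36.61°
36.61° ≤ 2α = 66.05°  →  valid

δ = 36.61°, valid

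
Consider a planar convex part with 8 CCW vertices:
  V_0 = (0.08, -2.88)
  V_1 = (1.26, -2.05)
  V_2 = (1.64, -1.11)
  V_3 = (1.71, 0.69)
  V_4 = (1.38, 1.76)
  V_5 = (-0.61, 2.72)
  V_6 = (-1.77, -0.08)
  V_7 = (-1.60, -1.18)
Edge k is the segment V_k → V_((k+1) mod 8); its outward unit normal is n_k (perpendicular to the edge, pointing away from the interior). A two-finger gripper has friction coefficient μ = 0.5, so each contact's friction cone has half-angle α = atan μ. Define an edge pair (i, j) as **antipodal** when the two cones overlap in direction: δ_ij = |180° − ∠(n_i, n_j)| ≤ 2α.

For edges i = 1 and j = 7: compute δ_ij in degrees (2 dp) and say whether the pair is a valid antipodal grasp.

δ = 66.67°, invalid

α = atan 0.5 = 26.57°;  2α = 53.13°
edge 1: e_1 = (+0.38, +0.94);  n_1 = (+0.9271, -0.3748)
edge 7: e_7 = (+1.68, -1.70);  n_7 = (-0.7113, -0.7029)
∠(n_1, n_7) = 113.33°
δ = |180° − 113.33°| = 66.67°
66.67° > 2α = 53.13°  →  invalid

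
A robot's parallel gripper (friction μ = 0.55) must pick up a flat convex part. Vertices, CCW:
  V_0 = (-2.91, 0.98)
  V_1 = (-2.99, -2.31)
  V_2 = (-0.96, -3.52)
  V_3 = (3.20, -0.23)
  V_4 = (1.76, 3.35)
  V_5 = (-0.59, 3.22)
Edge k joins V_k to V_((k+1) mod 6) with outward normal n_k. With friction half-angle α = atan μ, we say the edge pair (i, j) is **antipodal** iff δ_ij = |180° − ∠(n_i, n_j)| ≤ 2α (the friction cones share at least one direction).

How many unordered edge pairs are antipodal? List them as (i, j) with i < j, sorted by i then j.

α = atan 0.55 = 28.81°;  2α = 57.62°
n_0 = (-0.9997, +0.0243)
n_1 = (-0.5120, -0.8590)
n_2 = (+0.6203, -0.7844)
n_3 = (+0.9278, +0.3732)
n_4 = (-0.0552, +0.9985)
n_5 = (-0.6946, +0.7194)
  (0,1): δ = 119.40°  ·
  (0,2): δ = 50.27°  ✓
  (0,3): δ = 23.30°  ✓
  (0,4): δ = 94.56°  ·
  (0,5): δ = 135.39°  ·
  (1,2): δ = 110.86°  ·
  (1,3): δ = 37.29°  ✓
  (1,4): δ = 33.96°  ✓
  (1,5): δ = 74.79°  ·
  (2,3): δ = 106.43°  ·
  (2,4): δ = 35.17°  ✓
  (2,5): δ = 5.66°  ✓
  (3,4): δ = 108.75°  ·
  (3,5): δ = 67.92°  ·
  (4,5): δ = 139.17°  ·
antipodal pairs: 6

count = 6; pairs: (0,2), (0,3), (1,3), (1,4), (2,4), (2,5)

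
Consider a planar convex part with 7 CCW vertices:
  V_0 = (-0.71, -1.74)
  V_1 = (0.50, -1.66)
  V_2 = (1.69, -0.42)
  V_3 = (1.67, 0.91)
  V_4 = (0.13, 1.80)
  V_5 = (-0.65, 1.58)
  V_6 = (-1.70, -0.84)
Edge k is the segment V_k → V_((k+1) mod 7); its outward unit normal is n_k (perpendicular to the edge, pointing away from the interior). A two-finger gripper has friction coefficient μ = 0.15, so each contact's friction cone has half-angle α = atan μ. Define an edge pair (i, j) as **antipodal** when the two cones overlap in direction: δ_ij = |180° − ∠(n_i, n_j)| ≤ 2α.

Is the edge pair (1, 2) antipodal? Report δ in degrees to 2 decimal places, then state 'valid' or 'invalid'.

δ = 135.32°, invalid

α = atan 0.15 = 8.53°;  2α = 17.06°
edge 1: e_1 = (+1.19, +1.24);  n_1 = (+0.7215, -0.6924)
edge 2: e_2 = (-0.02, +1.33);  n_2 = (+0.9999, +0.0150)
∠(n_1, n_2) = 44.68°
δ = |180° − 44.68°| = 135.32°
135.32° > 2α = 17.06°  →  invalid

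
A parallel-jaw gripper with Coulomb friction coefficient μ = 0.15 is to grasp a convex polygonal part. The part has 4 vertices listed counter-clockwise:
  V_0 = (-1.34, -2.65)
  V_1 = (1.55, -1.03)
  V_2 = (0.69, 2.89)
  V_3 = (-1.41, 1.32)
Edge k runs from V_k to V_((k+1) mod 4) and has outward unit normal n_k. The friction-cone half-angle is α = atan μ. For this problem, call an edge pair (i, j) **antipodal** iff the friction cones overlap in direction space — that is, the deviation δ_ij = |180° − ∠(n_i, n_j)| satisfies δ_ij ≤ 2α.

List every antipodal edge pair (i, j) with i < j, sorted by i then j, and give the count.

count = 2; pairs: (0,2), (1,3)

α = atan 0.15 = 8.53°;  2α = 17.06°
n_0 = (+0.4890, -0.8723)
n_1 = (+0.9768, +0.2143)
n_2 = (-0.5988, +0.8009)
n_3 = (-0.9998, -0.0176)
  (0,1): δ = 106.90°  ·
  (0,2): δ = 7.51°  ✓
  (0,3): δ = 61.74°  ·
  (1,2): δ = 65.59°  ·
  (1,3): δ = 11.36°  ✓
  (2,3): δ = 125.77°  ·
antipodal pairs: 2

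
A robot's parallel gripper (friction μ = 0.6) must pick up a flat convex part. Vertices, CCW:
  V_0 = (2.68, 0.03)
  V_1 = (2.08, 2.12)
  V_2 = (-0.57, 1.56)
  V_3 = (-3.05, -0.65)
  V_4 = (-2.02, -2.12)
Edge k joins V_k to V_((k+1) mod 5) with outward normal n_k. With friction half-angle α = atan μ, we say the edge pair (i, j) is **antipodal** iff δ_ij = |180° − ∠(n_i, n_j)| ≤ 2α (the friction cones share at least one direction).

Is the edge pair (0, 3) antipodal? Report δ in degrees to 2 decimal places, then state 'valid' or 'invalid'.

δ = 19.00°, valid

α = atan 0.6 = 30.96°;  2α = 61.93°
edge 0: e_0 = (-0.60, +2.09);  n_0 = (+0.9612, +0.2759)
edge 3: e_3 = (+1.03, -1.47);  n_3 = (-0.8190, -0.5738)
∠(n_0, n_3) = 161.00°
δ = |180° − 161.00°| = 19.00°
19.00° ≤ 2α = 61.93°  →  valid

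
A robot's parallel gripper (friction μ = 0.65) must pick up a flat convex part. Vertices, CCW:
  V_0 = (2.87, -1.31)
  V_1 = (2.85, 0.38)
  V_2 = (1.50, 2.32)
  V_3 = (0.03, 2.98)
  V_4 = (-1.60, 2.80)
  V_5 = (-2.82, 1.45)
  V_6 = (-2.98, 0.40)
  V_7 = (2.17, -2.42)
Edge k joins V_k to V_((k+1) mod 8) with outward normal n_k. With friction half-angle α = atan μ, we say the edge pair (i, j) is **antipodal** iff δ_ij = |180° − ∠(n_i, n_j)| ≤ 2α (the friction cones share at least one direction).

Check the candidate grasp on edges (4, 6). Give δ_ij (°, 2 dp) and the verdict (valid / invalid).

α = atan 0.65 = 33.02°;  2α = 66.05°
edge 4: e_4 = (-1.22, -1.35);  n_4 = (-0.7419, +0.6705)
edge 6: e_6 = (+5.15, -2.82);  n_6 = (-0.4803, -0.8771)
∠(n_4, n_6) = 103.40°
δ = |180° − 103.40°| = 76.60°
76.60° > 2α = 66.05°  →  invalid

δ = 76.60°, invalid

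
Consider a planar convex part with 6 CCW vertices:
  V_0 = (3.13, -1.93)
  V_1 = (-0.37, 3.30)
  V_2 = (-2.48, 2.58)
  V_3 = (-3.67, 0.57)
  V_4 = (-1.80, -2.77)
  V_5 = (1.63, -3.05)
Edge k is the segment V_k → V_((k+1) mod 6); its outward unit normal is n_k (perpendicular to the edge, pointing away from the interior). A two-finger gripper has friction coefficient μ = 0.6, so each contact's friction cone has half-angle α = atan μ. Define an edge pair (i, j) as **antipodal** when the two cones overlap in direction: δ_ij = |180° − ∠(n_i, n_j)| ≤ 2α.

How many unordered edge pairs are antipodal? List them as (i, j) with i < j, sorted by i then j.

count = 5; pairs: (0,3), (0,4), (1,4), (1,5), (2,5)

α = atan 0.6 = 30.96°;  2α = 61.93°
n_0 = (+0.8311, +0.5562)
n_1 = (-0.3229, +0.9464)
n_2 = (-0.8605, +0.5095)
n_3 = (-0.8726, -0.4885)
n_4 = (-0.0814, -0.9967)
n_5 = (+0.5983, -0.8013)
  (0,1): δ = 104.95°  ·
  (0,2): δ = 64.42°  ·
  (0,3): δ = 4.55°  ✓
  (0,4): δ = 51.54°  ✓
  (0,5): δ = 92.96°  ·
  (1,2): δ = 139.47°  ·
  (1,3): δ = 79.60°  ·
  (1,4): δ = 23.51°  ✓
  (1,5): δ = 17.91°  ✓
  (2,3): δ = 120.13°  ·
  (2,4): δ = 64.04°  ·
  (2,5): δ = 22.63°  ✓
  (3,4): δ = 123.91°  ·
  (3,5): δ = 82.50°  ·
  (4,5): δ = 138.59°  ·
antipodal pairs: 5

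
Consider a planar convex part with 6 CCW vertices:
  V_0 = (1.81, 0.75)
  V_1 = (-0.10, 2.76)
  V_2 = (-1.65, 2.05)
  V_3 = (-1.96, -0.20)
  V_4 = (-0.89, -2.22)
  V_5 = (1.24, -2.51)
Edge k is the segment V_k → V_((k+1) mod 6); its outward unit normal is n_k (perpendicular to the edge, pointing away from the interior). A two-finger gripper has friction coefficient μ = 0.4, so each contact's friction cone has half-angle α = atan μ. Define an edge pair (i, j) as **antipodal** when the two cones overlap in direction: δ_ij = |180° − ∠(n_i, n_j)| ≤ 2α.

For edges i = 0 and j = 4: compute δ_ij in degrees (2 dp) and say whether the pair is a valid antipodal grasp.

δ = 38.71°, valid

α = atan 0.4 = 21.80°;  2α = 43.60°
edge 0: e_0 = (-1.91, +2.01);  n_0 = (+0.7249, +0.6888)
edge 4: e_4 = (+2.13, -0.29);  n_4 = (-0.1349, -0.9909)
∠(n_0, n_4) = 141.29°
δ = |180° − 141.29°| = 38.71°
38.71° ≤ 2α = 43.60°  →  valid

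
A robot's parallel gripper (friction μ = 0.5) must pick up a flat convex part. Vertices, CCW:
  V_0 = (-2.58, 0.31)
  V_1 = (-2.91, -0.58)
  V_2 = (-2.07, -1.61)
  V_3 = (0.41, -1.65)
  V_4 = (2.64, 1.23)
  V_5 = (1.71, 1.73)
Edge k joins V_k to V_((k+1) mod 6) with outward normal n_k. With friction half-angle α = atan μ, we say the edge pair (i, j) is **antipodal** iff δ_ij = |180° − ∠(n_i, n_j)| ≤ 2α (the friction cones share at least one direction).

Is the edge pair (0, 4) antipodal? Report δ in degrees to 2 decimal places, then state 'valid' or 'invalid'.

δ = 82.08°, invalid

α = atan 0.5 = 26.57°;  2α = 53.13°
edge 0: e_0 = (-0.33, -0.89);  n_0 = (-0.9376, +0.3477)
edge 4: e_4 = (-0.93, +0.50);  n_4 = (+0.4735, +0.8808)
∠(n_0, n_4) = 97.92°
δ = |180° − 97.92°| = 82.08°
82.08° > 2α = 53.13°  →  invalid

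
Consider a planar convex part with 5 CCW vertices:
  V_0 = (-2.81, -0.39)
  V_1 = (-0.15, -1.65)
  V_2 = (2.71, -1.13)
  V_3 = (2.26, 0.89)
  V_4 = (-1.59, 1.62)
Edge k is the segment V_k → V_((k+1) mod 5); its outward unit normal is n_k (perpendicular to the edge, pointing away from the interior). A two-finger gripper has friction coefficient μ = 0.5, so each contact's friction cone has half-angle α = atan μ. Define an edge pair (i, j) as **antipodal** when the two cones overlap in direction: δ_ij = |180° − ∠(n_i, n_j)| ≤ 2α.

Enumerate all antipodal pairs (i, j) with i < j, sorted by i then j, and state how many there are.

count = 5; pairs: (0,2), (0,3), (1,3), (1,4), (2,4)

α = atan 0.5 = 26.57°;  2α = 53.13°
n_0 = (-0.4281, -0.9037)
n_1 = (+0.1789, -0.9839)
n_2 = (+0.9761, +0.2174)
n_3 = (+0.1863, +0.9825)
n_4 = (-0.8549, +0.5189)
  (0,1): δ = 144.35°  ·
  (0,2): δ = 52.09°  ✓
  (0,3): δ = 14.61°  ✓
  (0,4): δ = 84.09°  ·
  (1,2): δ = 87.75°  ·
  (1,3): δ = 21.04°  ✓
  (1,4): δ = 48.44°  ✓
  (2,3): δ = 113.30°  ·
  (2,4): δ = 43.82°  ✓
  (3,4): δ = 110.52°  ·
antipodal pairs: 5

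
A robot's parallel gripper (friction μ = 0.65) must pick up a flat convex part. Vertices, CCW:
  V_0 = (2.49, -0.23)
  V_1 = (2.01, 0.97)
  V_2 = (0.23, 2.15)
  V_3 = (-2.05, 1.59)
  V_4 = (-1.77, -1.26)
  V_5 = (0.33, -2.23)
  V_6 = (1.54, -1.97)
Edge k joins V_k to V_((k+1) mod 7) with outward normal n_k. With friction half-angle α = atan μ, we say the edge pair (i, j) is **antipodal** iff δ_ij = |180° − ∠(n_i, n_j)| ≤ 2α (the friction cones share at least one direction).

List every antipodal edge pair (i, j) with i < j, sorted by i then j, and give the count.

α = atan 0.65 = 33.02°;  2α = 66.05°
n_0 = (+0.9285, +0.3714)
n_1 = (+0.5525, +0.8335)
n_2 = (-0.2385, +0.9711)
n_3 = (-0.9952, -0.0978)
n_4 = (-0.4193, -0.9078)
n_5 = (+0.2101, -0.9777)
n_6 = (+0.8777, -0.4792)
  (0,1): δ = 145.34°  ·
  (0,2): δ = 98.00°  ·
  (0,3): δ = 16.19°  ✓
  (0,4): δ = 43.41°  ✓
  (0,5): δ = 80.33°  ·
  (0,6): δ = 129.57°  ·
  (1,2): δ = 132.66°  ·
  (1,3): δ = 50.85°  ✓
  (1,4): δ = 8.75°  ✓
  (1,5): δ = 45.67°  ✓
  (1,6): δ = 94.91°  ·
  (2,3): δ = 98.19°  ·
  (2,4): δ = 38.59°  ✓
  (2,5): δ = 1.67°  ✓
  (2,6): δ = 47.57°  ✓
  (3,4): δ = 120.40°  ·
  (3,5): δ = 83.48°  ·
  (3,6): δ = 34.24°  ✓
  (4,5): δ = 143.08°  ·
  (4,6): δ = 93.84°  ·
  (5,6): δ = 130.76°  ·
antipodal pairs: 9

count = 9; pairs: (0,3), (0,4), (1,3), (1,4), (1,5), (2,4), (2,5), (2,6), (3,6)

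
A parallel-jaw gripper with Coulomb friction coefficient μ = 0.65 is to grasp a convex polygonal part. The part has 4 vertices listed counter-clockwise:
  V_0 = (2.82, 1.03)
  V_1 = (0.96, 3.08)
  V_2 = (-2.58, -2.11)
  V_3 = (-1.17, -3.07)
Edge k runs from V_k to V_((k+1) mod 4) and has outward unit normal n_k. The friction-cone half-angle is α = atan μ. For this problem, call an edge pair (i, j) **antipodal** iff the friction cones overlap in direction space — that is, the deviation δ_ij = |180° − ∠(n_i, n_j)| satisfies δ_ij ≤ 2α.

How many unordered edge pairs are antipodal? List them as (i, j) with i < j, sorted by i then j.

α = atan 0.65 = 33.02°;  2α = 66.05°
n_0 = (+0.7406, +0.6720)
n_1 = (-0.8261, +0.5635)
n_2 = (-0.5628, -0.8266)
n_3 = (+0.7167, -0.6974)
  (0,1): δ = 76.52°  ·
  (0,2): δ = 13.53°  ✓
  (0,3): δ = 93.56°  ·
  (1,2): δ = 89.95°  ·
  (1,3): δ = 9.92°  ✓
  (2,3): δ = 99.97°  ·
antipodal pairs: 2

count = 2; pairs: (0,2), (1,3)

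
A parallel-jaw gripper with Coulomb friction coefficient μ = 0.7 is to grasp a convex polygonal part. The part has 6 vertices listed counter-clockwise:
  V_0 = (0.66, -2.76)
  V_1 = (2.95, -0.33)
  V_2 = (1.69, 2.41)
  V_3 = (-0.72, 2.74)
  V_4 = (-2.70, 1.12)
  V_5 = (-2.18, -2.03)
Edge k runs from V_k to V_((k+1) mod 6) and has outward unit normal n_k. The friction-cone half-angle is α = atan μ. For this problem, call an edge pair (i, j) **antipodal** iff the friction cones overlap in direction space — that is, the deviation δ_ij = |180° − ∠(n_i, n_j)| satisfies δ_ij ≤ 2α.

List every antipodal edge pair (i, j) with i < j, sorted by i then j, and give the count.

α = atan 0.7 = 34.99°;  2α = 69.98°
n_0 = (+0.7278, -0.6858)
n_1 = (+0.9085, +0.4178)
n_2 = (+0.1357, +0.9908)
n_3 = (-0.6332, +0.7740)
n_4 = (-0.9866, -0.1629)
n_5 = (-0.2489, -0.9685)
  (0,1): δ = 112.00°  ·
  (0,2): δ = 54.50°  ✓
  (0,3): δ = 7.41°  ✓
  (0,4): δ = 52.67°  ✓
  (0,5): δ = 118.89°  ·
  (1,2): δ = 122.49°  ·
  (1,3): δ = 75.41°  ·
  (1,4): δ = 15.32°  ✓
  (1,5): δ = 50.89°  ✓
  (2,3): δ = 132.91°  ·
  (2,4): δ = 72.83°  ·
  (2,5): δ = 6.62°  ✓
  (3,4): δ = 119.92°  ·
  (3,5): δ = 53.70°  ✓
  (4,5): δ = 113.79°  ·
antipodal pairs: 7

count = 7; pairs: (0,2), (0,3), (0,4), (1,4), (1,5), (2,5), (3,5)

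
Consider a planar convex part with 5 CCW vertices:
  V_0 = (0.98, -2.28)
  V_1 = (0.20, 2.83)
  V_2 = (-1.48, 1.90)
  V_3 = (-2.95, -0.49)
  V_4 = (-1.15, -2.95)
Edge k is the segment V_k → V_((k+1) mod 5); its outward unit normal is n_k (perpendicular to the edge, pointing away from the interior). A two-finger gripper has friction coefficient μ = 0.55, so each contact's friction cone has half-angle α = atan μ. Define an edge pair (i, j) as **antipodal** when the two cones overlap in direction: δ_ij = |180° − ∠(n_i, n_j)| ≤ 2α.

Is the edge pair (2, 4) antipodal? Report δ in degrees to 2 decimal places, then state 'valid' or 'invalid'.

α = atan 0.55 = 28.81°;  2α = 57.62°
edge 2: e_2 = (-1.47, -2.39);  n_2 = (-0.8518, +0.5239)
edge 4: e_4 = (+2.13, +0.67);  n_4 = (+0.3001, -0.9539)
∠(n_2, n_4) = 139.06°
δ = |180° − 139.06°| = 40.94°
40.94° ≤ 2α = 57.62°  →  valid

δ = 40.94°, valid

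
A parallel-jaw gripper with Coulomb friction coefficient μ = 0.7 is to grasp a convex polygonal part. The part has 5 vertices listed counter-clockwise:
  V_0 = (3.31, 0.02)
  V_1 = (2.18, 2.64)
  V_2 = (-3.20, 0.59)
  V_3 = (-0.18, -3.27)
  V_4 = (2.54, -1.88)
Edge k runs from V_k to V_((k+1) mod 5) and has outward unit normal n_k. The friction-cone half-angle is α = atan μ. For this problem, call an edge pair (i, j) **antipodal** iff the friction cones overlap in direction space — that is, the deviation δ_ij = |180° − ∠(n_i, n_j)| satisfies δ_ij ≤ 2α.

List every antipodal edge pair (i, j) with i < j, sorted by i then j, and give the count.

α = atan 0.7 = 34.99°;  2α = 69.98°
n_0 = (+0.9182, +0.3960)
n_1 = (-0.3561, +0.9345)
n_2 = (-0.7876, -0.6162)
n_3 = (+0.4551, -0.8905)
n_4 = (+0.9268, -0.3756)
  (0,1): δ = 92.47°  ·
  (0,2): δ = 14.71°  ✓
  (0,3): δ = 93.74°  ·
  (0,4): δ = 134.61°  ·
  (1,2): δ = 72.82°  ·
  (1,3): δ = 6.21°  ✓
  (1,4): δ = 47.08°  ✓
  (2,3): δ = 100.97°  ·
  (2,4): δ = 60.10°  ✓
  (3,4): δ = 139.13°  ·
antipodal pairs: 4

count = 4; pairs: (0,2), (1,3), (1,4), (2,4)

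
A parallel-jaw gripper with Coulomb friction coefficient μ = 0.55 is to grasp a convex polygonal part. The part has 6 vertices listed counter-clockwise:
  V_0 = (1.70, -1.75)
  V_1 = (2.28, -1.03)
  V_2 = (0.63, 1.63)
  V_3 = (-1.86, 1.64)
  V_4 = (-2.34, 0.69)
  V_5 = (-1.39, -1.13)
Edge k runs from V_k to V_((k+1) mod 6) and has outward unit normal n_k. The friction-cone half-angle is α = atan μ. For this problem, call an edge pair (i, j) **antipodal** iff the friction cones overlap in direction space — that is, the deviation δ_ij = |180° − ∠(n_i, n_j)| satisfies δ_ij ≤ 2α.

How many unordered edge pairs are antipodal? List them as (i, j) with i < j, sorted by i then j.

α = atan 0.55 = 28.81°;  2α = 57.62°
n_0 = (+0.7788, -0.6273)
n_1 = (+0.8498, +0.5271)
n_2 = (+0.0040, +1.0000)
n_3 = (-0.8925, +0.4510)
n_4 = (-0.8865, -0.4627)
n_5 = (-0.1967, -0.9805)
  (0,1): δ = 109.34°  ·
  (0,2): δ = 51.38°  ✓
  (0,3): δ = 12.05°  ✓
  (0,4): δ = 66.42°  ·
  (0,5): δ = 117.51°  ·
  (1,2): δ = 122.04°  ·
  (1,3): δ = 58.62°  ·
  (1,4): δ = 4.25°  ✓
  (1,5): δ = 46.84°  ✓
  (2,3): δ = 116.58°  ·
  (2,4): δ = 62.21°  ·
  (2,5): δ = 11.12°  ✓
  (3,4): δ = 125.63°  ·
  (3,5): δ = 74.54°  ·
  (4,5): δ = 128.91°  ·
antipodal pairs: 5

count = 5; pairs: (0,2), (0,3), (1,4), (1,5), (2,5)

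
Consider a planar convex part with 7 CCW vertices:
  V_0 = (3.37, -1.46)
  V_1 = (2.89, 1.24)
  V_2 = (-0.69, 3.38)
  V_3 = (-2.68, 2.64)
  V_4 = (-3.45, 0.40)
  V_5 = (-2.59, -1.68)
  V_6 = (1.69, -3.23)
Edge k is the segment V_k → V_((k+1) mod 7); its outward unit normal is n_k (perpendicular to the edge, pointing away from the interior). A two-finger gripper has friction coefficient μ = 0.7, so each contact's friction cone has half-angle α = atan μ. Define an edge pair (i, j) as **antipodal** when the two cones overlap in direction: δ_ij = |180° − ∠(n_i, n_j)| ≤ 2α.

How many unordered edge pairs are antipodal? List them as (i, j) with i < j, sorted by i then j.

α = atan 0.7 = 34.99°;  2α = 69.98°
n_0 = (+0.9846, +0.1750)
n_1 = (+0.5131, +0.8583)
n_2 = (-0.3485, +0.9373)
n_3 = (-0.9457, +0.3251)
n_4 = (-0.9241, -0.3821)
n_5 = (-0.3405, -0.9402)
n_6 = (+0.7253, -0.6884)
  (0,1): δ = 130.95°  ·
  (0,2): δ = 79.68°  ·
  (0,3): δ = 29.05°  ✓
  (0,4): δ = 12.38°  ✓
  (0,5): δ = 60.01°  ✓
  (0,6): δ = 126.41°  ·
  (1,2): δ = 128.73°  ·
  (1,3): δ = 78.10°  ·
  (1,4): δ = 36.67°  ✓
  (1,5): δ = 10.96°  ✓
  (1,6): δ = 77.36°  ·
  (2,3): δ = 129.37°  ·
  (2,4): δ = 87.93°  ·
  (2,5): δ = 40.31°  ✓
  (2,6): δ = 26.10°  ✓
  (3,4): δ = 138.57°  ·
  (3,5): δ = 90.94°  ·
  (3,6): δ = 24.54°  ✓
  (4,5): δ = 132.37°  ·
  (4,6): δ = 65.97°  ✓
  (5,6): δ = 113.60°  ·
antipodal pairs: 9

count = 9; pairs: (0,3), (0,4), (0,5), (1,4), (1,5), (2,5), (2,6), (3,6), (4,6)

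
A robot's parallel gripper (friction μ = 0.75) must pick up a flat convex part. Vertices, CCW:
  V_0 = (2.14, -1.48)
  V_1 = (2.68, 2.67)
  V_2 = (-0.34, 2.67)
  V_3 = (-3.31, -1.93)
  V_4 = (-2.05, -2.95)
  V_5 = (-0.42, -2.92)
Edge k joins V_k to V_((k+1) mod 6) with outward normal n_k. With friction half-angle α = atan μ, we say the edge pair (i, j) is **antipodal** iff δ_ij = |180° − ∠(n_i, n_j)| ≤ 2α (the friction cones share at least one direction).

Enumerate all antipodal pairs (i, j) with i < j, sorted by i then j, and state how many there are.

count = 7; pairs: (0,2), (0,3), (1,3), (1,4), (1,5), (2,4), (2,5)

α = atan 0.75 = 36.87°;  2α = 73.74°
n_0 = (+0.9916, -0.1290)
n_1 = (+0.0000, +1.0000)
n_2 = (-0.8401, +0.5424)
n_3 = (-0.6292, -0.7772)
n_4 = (+0.0184, -0.9998)
n_5 = (+0.4903, -0.8716)
  (0,1): δ = 82.59°  ·
  (0,2): δ = 25.43°  ✓
  (0,3): δ = 58.42°  ✓
  (0,4): δ = 98.47°  ·
  (0,5): δ = 126.77°  ·
  (1,2): δ = 122.85°  ·
  (1,3): δ = 38.99°  ✓
  (1,4): δ = 1.05°  ✓
  (1,5): δ = 29.36°  ✓
  (2,3): δ = 96.14°  ·
  (2,4): δ = 56.10°  ✓
  (2,5): δ = 27.79°  ✓
  (3,4): δ = 139.95°  ·
  (3,5): δ = 111.65°  ·
  (4,5): δ = 151.70°  ·
antipodal pairs: 7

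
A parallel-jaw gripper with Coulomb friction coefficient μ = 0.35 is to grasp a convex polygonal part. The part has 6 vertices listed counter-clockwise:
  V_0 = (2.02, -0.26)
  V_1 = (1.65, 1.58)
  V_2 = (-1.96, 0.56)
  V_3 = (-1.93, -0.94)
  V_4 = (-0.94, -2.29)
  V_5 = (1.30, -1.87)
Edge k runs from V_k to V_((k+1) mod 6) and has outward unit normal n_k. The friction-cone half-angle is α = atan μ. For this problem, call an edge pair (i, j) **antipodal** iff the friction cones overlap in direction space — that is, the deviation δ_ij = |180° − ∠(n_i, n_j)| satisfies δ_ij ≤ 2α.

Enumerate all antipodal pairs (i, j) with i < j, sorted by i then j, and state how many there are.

count = 4; pairs: (0,2), (0,3), (1,4), (2,5)

α = atan 0.35 = 19.29°;  2α = 38.58°
n_0 = (+0.9804, +0.1971)
n_1 = (-0.2719, +0.9623)
n_2 = (-0.9998, -0.0200)
n_3 = (-0.8064, -0.5914)
n_4 = (+0.1843, -0.9829)
n_5 = (+0.9129, -0.4082)
  (0,1): δ = 85.59°  ·
  (0,2): δ = 10.22°  ✓
  (0,3): δ = 24.88°  ✓
  (0,4): δ = 89.25°  ·
  (0,5): δ = 144.54°  ·
  (1,2): δ = 104.63°  ·
  (1,3): δ = 69.52°  ·
  (1,4): δ = 5.16°  ✓
  (1,5): δ = 50.13°  ·
  (2,3): δ = 144.89°  ·
  (2,4): δ = 80.53°  ·
  (2,5): δ = 25.24°  ✓
  (3,4): δ = 115.63°  ·
  (3,5): δ = 60.35°  ·
  (4,5): δ = 124.71°  ·
antipodal pairs: 4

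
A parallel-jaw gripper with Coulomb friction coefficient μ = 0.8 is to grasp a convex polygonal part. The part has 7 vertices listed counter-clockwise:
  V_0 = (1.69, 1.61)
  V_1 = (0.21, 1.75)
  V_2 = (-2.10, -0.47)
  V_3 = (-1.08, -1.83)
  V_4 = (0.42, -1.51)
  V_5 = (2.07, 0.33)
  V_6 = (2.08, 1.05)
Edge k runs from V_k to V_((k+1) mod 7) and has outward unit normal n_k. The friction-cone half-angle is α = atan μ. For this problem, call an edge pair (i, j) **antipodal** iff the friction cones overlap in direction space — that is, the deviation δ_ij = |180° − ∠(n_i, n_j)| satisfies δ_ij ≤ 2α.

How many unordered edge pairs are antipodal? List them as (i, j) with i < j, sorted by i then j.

α = atan 0.8 = 38.66°;  2α = 77.32°
n_0 = (+0.0942, +0.9956)
n_1 = (-0.6929, +0.7210)
n_2 = (-0.8000, -0.6000)
n_3 = (+0.2086, -0.9780)
n_4 = (+0.7445, -0.6676)
n_5 = (+0.9999, -0.0139)
n_6 = (+0.8206, +0.5715)
  (0,1): δ = 130.73°  ·
  (0,2): δ = 47.73°  ✓
  (0,3): δ = 17.45°  ✓
  (0,4): δ = 53.52°  ✓
  (0,5): δ = 94.61°  ·
  (0,6): δ = 130.26°  ·
  (1,2): δ = 96.99°  ·
  (1,3): δ = 31.82°  ✓
  (1,4): δ = 4.25°  ✓
  (1,5): δ = 45.34°  ✓
  (1,6): δ = 80.99°  ·
  (2,3): δ = 114.83°  ·
  (2,4): δ = 78.75°  ·
  (2,5): δ = 37.67°  ✓
  (2,6): δ = 2.02°  ✓
  (3,4): δ = 143.93°  ·
  (3,5): δ = 102.84°  ·
  (3,6): δ = 67.19°  ✓
  (4,5): δ = 138.91°  ·
  (4,6): δ = 103.26°  ·
  (5,6): δ = 144.35°  ·
antipodal pairs: 9

count = 9; pairs: (0,2), (0,3), (0,4), (1,3), (1,4), (1,5), (2,5), (2,6), (3,6)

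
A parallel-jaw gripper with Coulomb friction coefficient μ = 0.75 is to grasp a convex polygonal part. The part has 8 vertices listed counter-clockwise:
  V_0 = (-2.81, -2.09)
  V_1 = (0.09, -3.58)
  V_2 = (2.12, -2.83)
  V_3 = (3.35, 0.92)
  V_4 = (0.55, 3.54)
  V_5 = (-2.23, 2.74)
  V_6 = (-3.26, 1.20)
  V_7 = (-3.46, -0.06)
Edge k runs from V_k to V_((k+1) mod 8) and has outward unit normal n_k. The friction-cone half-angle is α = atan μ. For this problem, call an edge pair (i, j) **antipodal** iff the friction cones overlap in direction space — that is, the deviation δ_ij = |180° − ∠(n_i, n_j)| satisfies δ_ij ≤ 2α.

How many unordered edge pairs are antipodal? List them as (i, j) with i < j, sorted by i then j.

α = atan 0.75 = 36.87°;  2α = 73.74°
n_0 = (-0.4570, -0.8895)
n_1 = (+0.3466, -0.9380)
n_2 = (+0.9502, -0.3117)
n_3 = (+0.6832, +0.7302)
n_4 = (-0.2765, +0.9610)
n_5 = (-0.8312, +0.5559)
n_6 = (-0.9876, +0.1568)
n_7 = (-0.9524, -0.3049)
  (0,1): δ = 132.53°  ·
  (0,2): δ = 80.97°  ·
  (0,3): δ = 15.90°  ✓
  (0,4): δ = 43.25°  ✓
  (0,5): δ = 83.42°  ·
  (0,6): δ = 108.17°  ·
  (0,7): δ = 134.95°  ·
  (1,2): δ = 128.44°  ·
  (1,3): δ = 63.38°  ✓
  (1,4): δ = 4.22°  ✓
  (1,5): δ = 35.95°  ✓
  (1,6): δ = 60.70°  ✓
  (1,7): δ = 87.48°  ·
  (2,3): δ = 114.94°  ·
  (2,4): δ = 55.79°  ✓
  (2,5): δ = 15.62°  ✓
  (2,6): δ = 9.14°  ✓
  (2,7): δ = 35.91°  ✓
  (3,4): δ = 120.85°  ·
  (3,5): δ = 80.68°  ·
  (3,6): δ = 55.92°  ✓
  (3,7): δ = 29.15°  ✓
  (4,5): δ = 139.83°  ·
  (4,6): δ = 115.07°  ·
  (4,7): δ = 88.30°  ·
  (5,6): δ = 155.24°  ·
  (5,7): δ = 128.47°  ·
  (6,7): δ = 153.23°  ·
antipodal pairs: 12

count = 12; pairs: (0,3), (0,4), (1,3), (1,4), (1,5), (1,6), (2,4), (2,5), (2,6), (2,7), (3,6), (3,7)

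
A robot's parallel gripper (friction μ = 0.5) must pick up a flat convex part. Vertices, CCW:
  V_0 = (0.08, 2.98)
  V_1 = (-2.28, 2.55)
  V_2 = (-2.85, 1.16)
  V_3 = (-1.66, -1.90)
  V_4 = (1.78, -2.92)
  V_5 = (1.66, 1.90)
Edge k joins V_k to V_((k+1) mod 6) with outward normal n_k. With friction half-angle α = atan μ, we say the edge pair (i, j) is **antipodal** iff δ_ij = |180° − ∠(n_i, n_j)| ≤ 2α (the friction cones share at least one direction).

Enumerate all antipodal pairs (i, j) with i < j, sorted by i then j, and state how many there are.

count = 5; pairs: (0,3), (1,4), (2,4), (2,5), (3,5)

α = atan 0.5 = 26.57°;  2α = 53.13°
n_0 = (-0.1793, +0.9838)
n_1 = (-0.9252, +0.3794)
n_2 = (-0.9320, -0.3624)
n_3 = (-0.2843, -0.9587)
n_4 = (+0.9997, +0.0249)
n_5 = (+0.5643, +0.8256)
  (0,1): δ = 122.62°  ·
  (0,2): δ = 79.08°  ·
  (0,3): δ = 26.84°  ✓
  (0,4): δ = 81.10°  ·
  (0,5): δ = 135.32°  ·
  (1,2): δ = 136.45°  ·
  (1,3): δ = 84.22°  ·
  (1,4): δ = 23.72°  ✓
  (1,5): δ = 77.94°  ·
  (2,3): δ = 127.77°  ·
  (2,4): δ = 19.82°  ✓
  (2,5): δ = 34.40°  ✓
  (3,4): δ = 72.06°  ·
  (3,5): δ = 17.84°  ✓
  (4,5): δ = 125.78°  ·
antipodal pairs: 5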